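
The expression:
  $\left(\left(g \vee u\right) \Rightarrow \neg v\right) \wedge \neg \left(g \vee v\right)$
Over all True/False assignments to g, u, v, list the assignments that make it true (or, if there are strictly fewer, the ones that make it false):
is true only for:
  g=False, u=False, v=False;
  g=False, u=True, v=False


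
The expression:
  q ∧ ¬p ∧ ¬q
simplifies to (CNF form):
False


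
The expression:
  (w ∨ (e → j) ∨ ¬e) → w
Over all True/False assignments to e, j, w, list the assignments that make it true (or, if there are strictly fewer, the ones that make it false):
is false only for:
  e=False, j=False, w=False;
  e=False, j=True, w=False;
  e=True, j=True, w=False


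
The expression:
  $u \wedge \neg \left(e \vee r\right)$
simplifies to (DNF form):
$u \wedge \neg e \wedge \neg r$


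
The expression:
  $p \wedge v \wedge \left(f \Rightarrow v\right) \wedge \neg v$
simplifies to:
$\text{False}$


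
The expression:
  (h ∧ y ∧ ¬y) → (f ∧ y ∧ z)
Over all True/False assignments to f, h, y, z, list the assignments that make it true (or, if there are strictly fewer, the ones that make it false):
is always true.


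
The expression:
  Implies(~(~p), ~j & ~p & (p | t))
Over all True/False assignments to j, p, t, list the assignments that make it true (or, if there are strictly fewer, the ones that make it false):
is true only for:
  j=False, p=False, t=False;
  j=False, p=False, t=True;
  j=True, p=False, t=False;
  j=True, p=False, t=True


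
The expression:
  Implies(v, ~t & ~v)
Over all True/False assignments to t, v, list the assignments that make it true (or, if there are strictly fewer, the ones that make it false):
is true only for:
  t=False, v=False;
  t=True, v=False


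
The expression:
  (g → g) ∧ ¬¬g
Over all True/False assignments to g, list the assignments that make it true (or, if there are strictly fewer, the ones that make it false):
is true only for:
  g=True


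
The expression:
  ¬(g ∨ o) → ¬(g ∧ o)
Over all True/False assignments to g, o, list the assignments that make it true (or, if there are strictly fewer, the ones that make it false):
is always true.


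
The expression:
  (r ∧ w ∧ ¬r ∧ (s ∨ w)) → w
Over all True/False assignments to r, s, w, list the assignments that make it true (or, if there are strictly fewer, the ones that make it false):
is always true.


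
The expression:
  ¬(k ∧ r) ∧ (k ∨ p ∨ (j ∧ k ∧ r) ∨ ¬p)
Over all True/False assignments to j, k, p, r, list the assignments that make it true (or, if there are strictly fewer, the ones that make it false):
is false only for:
  j=False, k=True, p=False, r=True;
  j=False, k=True, p=True, r=True;
  j=True, k=True, p=False, r=True;
  j=True, k=True, p=True, r=True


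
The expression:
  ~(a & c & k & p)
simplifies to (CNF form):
~a | ~c | ~k | ~p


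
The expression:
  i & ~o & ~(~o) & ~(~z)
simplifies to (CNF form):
False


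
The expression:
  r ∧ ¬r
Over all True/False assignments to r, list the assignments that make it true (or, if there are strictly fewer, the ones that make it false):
is never true.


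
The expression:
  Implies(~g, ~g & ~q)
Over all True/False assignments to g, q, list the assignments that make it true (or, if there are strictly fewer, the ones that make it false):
is false only for:
  g=False, q=True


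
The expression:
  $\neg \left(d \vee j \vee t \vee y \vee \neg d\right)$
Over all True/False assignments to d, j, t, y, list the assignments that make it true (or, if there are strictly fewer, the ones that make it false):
is never true.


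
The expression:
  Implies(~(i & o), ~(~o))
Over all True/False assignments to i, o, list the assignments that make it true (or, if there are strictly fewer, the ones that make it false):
is true only for:
  i=False, o=True;
  i=True, o=True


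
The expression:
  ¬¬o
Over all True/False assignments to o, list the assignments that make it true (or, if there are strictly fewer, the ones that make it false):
is true only for:
  o=True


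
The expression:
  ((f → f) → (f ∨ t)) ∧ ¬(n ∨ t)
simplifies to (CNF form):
f ∧ ¬n ∧ ¬t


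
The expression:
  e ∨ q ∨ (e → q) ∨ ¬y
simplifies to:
True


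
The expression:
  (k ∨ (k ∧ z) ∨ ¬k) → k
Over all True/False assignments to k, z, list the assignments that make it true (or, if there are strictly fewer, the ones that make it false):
is true only for:
  k=True, z=False;
  k=True, z=True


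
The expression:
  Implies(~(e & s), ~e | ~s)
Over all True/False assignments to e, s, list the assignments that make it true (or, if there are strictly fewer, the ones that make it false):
is always true.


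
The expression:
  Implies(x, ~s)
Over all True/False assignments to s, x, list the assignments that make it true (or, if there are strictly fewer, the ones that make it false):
is false only for:
  s=True, x=True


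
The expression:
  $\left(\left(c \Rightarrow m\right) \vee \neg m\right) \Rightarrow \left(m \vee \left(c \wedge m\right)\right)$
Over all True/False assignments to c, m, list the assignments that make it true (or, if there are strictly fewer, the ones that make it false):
is true only for:
  c=False, m=True;
  c=True, m=True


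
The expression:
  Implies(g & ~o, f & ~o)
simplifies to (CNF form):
f | o | ~g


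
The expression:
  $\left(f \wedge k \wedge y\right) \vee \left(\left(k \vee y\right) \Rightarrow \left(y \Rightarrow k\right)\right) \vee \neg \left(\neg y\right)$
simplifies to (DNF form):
$\text{True}$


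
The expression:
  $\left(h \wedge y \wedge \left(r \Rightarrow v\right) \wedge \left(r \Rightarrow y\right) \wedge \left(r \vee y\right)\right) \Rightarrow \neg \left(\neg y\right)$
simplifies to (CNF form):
$\text{True}$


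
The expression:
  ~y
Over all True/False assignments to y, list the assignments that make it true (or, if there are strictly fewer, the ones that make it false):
is true only for:
  y=False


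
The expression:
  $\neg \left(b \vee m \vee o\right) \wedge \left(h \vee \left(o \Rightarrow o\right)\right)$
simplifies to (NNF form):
$\neg b \wedge \neg m \wedge \neg o$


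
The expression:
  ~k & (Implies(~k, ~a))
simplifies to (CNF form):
~a & ~k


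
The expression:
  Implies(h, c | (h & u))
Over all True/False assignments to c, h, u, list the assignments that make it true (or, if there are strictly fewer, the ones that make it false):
is false only for:
  c=False, h=True, u=False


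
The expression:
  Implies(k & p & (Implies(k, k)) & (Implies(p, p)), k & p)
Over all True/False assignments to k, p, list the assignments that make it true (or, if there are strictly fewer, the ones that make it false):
is always true.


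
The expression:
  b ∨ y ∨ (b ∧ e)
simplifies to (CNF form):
b ∨ y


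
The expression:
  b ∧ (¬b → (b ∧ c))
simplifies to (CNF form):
b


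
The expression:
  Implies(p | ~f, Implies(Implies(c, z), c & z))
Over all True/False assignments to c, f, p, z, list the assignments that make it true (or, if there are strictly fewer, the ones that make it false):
is false only for:
  c=False, f=False, p=False, z=False;
  c=False, f=False, p=False, z=True;
  c=False, f=False, p=True, z=False;
  c=False, f=False, p=True, z=True;
  c=False, f=True, p=True, z=False;
  c=False, f=True, p=True, z=True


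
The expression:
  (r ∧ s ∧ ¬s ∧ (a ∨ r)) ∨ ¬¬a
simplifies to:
a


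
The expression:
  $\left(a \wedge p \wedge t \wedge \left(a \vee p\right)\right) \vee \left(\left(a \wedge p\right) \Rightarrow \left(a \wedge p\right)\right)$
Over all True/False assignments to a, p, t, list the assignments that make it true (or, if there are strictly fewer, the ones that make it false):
is always true.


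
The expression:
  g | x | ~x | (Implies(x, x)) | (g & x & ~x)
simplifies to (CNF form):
True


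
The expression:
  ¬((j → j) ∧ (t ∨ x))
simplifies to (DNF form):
¬t ∧ ¬x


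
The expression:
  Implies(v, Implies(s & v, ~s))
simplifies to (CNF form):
~s | ~v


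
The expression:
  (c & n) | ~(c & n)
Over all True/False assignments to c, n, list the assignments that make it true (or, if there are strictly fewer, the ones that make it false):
is always true.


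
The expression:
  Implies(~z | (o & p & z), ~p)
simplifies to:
~p | (z & ~o)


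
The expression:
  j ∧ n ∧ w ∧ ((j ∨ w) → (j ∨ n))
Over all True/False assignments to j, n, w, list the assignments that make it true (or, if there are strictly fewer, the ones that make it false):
is true only for:
  j=True, n=True, w=True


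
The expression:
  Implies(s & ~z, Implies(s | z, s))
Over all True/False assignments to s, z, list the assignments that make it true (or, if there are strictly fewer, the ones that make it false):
is always true.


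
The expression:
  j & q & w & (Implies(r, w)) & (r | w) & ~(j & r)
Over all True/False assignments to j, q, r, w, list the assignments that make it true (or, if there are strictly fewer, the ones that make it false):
is true only for:
  j=True, q=True, r=False, w=True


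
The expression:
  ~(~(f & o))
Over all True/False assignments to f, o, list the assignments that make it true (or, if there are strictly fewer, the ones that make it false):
is true only for:
  f=True, o=True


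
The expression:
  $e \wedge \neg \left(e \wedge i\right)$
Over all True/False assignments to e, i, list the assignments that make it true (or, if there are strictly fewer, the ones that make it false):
is true only for:
  e=True, i=False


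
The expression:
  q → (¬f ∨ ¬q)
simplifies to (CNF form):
¬f ∨ ¬q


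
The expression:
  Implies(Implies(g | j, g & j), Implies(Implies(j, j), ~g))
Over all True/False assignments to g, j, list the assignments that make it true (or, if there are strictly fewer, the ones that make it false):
is false only for:
  g=True, j=True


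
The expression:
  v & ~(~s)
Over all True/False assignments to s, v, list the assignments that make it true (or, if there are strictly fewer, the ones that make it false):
is true only for:
  s=True, v=True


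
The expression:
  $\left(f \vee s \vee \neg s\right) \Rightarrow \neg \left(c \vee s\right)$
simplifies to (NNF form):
$\neg c \wedge \neg s$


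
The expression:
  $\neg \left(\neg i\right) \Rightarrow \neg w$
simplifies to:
$\neg i \vee \neg w$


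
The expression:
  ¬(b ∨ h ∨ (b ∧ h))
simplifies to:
¬b ∧ ¬h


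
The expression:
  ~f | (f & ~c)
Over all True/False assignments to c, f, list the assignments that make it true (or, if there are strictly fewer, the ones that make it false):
is false only for:
  c=True, f=True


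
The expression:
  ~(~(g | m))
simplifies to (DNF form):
g | m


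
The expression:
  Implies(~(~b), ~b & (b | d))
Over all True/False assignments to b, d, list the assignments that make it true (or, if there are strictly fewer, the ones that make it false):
is true only for:
  b=False, d=False;
  b=False, d=True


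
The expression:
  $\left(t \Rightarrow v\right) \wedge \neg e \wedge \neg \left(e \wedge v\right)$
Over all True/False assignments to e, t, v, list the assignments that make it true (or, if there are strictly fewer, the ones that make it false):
is true only for:
  e=False, t=False, v=False;
  e=False, t=False, v=True;
  e=False, t=True, v=True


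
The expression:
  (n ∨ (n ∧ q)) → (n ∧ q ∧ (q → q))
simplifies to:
q ∨ ¬n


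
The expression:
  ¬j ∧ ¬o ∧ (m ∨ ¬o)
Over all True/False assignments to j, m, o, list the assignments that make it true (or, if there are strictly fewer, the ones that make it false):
is true only for:
  j=False, m=False, o=False;
  j=False, m=True, o=False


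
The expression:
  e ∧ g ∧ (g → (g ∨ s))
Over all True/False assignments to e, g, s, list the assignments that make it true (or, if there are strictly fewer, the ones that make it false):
is true only for:
  e=True, g=True, s=False;
  e=True, g=True, s=True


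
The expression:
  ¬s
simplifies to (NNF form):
¬s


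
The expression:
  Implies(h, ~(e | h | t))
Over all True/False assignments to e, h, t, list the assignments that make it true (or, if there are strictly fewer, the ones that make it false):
is true only for:
  e=False, h=False, t=False;
  e=False, h=False, t=True;
  e=True, h=False, t=False;
  e=True, h=False, t=True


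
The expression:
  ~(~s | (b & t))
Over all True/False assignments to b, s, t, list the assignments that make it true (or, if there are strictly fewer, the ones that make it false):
is true only for:
  b=False, s=True, t=False;
  b=False, s=True, t=True;
  b=True, s=True, t=False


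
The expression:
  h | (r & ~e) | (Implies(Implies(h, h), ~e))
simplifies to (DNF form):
h | ~e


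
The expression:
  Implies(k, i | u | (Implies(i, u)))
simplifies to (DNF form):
True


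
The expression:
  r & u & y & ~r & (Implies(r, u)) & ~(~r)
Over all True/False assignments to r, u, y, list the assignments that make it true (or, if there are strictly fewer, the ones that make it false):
is never true.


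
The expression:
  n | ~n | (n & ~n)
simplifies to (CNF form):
True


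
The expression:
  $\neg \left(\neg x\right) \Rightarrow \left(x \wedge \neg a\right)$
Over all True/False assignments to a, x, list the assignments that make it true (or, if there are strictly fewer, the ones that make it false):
is false only for:
  a=True, x=True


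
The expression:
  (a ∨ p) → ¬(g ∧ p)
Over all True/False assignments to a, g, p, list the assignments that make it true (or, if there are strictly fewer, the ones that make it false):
is false only for:
  a=False, g=True, p=True;
  a=True, g=True, p=True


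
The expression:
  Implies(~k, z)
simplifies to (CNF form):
k | z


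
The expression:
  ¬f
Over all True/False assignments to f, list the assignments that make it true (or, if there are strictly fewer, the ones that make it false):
is true only for:
  f=False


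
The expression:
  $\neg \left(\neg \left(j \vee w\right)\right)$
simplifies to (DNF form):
$j \vee w$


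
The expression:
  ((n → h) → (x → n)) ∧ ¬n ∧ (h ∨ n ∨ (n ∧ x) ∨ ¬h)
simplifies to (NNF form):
¬n ∧ ¬x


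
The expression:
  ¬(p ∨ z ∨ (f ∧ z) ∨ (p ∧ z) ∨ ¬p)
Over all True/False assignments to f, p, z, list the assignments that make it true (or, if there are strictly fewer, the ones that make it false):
is never true.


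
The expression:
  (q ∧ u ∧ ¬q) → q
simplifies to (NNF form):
True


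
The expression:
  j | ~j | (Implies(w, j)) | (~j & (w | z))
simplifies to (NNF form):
True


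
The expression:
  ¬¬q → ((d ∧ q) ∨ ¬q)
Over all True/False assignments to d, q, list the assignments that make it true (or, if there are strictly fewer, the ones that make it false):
is false only for:
  d=False, q=True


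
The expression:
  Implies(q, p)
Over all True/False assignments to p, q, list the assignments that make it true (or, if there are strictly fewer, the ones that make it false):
is false only for:
  p=False, q=True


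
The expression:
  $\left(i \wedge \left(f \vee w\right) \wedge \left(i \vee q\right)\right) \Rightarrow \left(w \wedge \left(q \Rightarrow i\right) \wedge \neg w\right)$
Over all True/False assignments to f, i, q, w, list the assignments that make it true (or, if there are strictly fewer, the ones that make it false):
is false only for:
  f=False, i=True, q=False, w=True;
  f=False, i=True, q=True, w=True;
  f=True, i=True, q=False, w=False;
  f=True, i=True, q=False, w=True;
  f=True, i=True, q=True, w=False;
  f=True, i=True, q=True, w=True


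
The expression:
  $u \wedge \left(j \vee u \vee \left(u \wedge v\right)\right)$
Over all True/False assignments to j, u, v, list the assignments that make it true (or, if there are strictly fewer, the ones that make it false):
is true only for:
  j=False, u=True, v=False;
  j=False, u=True, v=True;
  j=True, u=True, v=False;
  j=True, u=True, v=True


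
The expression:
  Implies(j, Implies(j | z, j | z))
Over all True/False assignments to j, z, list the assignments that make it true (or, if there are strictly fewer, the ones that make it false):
is always true.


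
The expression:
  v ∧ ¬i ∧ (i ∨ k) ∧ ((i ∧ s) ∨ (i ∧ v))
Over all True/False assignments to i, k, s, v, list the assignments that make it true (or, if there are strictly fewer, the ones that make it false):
is never true.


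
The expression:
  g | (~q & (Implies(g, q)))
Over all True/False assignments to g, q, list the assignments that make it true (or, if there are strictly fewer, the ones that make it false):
is false only for:
  g=False, q=True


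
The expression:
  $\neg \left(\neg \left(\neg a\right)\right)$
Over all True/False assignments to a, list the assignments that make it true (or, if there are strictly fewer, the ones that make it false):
is true only for:
  a=False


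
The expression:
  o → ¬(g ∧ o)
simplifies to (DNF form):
¬g ∨ ¬o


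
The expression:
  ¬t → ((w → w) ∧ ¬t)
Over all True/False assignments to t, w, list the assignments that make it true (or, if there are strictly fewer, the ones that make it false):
is always true.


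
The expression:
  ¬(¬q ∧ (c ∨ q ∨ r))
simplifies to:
q ∨ (¬c ∧ ¬r)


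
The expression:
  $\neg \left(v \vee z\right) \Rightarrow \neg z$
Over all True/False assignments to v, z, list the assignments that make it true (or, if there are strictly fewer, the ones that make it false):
is always true.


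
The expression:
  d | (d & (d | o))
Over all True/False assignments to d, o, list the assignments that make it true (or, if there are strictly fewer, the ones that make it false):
is true only for:
  d=True, o=False;
  d=True, o=True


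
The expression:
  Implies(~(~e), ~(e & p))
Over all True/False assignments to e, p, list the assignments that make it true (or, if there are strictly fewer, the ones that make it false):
is false only for:
  e=True, p=True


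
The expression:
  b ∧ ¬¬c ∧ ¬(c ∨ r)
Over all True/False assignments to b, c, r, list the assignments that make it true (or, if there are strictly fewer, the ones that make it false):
is never true.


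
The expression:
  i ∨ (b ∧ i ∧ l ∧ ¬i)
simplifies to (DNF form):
i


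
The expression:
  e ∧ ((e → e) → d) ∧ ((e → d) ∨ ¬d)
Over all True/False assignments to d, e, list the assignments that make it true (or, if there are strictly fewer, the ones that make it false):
is true only for:
  d=True, e=True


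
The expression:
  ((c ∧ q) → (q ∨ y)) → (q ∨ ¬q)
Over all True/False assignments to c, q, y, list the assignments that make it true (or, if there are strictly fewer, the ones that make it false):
is always true.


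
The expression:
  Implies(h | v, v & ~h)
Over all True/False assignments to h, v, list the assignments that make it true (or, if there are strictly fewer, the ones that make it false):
is true only for:
  h=False, v=False;
  h=False, v=True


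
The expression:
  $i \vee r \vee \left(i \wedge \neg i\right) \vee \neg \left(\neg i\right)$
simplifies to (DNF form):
$i \vee r$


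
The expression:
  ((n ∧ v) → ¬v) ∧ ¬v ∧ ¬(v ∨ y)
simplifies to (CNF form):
¬v ∧ ¬y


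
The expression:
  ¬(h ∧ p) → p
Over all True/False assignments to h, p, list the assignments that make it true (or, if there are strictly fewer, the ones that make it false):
is true only for:
  h=False, p=True;
  h=True, p=True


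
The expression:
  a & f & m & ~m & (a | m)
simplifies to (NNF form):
False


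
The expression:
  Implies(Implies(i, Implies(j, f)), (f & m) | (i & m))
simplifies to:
(f | i) & (j | m) & (m | ~f)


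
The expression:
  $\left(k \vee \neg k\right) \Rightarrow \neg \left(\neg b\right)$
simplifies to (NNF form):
$b$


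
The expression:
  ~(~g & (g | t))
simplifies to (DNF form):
g | ~t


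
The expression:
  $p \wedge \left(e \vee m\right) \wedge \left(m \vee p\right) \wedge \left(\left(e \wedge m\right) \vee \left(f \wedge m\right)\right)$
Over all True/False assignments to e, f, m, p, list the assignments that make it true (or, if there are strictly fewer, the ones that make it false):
is true only for:
  e=False, f=True, m=True, p=True;
  e=True, f=False, m=True, p=True;
  e=True, f=True, m=True, p=True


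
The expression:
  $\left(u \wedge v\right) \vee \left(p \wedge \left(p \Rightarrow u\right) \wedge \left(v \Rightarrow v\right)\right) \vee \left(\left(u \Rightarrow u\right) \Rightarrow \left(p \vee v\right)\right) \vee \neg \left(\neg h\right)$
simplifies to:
$h \vee p \vee v$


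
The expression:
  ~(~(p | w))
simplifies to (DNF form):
p | w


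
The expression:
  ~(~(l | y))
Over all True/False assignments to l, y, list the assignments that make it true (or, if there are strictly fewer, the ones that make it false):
is false only for:
  l=False, y=False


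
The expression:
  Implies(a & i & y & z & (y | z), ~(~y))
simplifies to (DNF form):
True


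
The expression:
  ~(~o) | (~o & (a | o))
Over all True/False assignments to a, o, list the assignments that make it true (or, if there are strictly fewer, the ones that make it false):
is false only for:
  a=False, o=False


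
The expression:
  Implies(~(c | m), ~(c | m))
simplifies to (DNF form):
True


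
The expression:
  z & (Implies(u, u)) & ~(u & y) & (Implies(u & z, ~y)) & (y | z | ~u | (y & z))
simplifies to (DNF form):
(z & ~u) | (z & ~y)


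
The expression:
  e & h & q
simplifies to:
e & h & q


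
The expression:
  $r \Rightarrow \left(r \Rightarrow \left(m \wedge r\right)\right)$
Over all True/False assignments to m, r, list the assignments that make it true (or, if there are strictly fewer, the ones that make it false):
is false only for:
  m=False, r=True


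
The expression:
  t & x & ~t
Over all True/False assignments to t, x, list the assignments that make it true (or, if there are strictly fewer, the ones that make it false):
is never true.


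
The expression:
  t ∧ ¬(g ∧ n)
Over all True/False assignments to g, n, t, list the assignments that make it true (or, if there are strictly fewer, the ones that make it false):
is true only for:
  g=False, n=False, t=True;
  g=False, n=True, t=True;
  g=True, n=False, t=True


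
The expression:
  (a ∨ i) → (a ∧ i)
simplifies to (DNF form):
(a ∧ i) ∨ (¬a ∧ ¬i)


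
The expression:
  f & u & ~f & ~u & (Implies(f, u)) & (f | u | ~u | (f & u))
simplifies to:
False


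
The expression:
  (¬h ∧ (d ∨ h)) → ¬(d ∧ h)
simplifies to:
True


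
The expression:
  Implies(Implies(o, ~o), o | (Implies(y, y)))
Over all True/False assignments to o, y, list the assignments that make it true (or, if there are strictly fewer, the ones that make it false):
is always true.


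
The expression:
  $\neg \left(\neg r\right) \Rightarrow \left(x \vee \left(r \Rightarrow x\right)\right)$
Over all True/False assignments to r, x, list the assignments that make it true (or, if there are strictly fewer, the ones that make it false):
is false only for:
  r=True, x=False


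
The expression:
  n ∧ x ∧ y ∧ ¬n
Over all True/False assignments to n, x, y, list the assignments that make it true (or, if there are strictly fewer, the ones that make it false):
is never true.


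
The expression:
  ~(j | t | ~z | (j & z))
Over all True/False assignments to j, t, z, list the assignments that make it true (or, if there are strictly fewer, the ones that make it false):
is true only for:
  j=False, t=False, z=True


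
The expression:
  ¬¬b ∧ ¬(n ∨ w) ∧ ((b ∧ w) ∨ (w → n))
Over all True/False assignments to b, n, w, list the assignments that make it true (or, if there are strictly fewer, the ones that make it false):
is true only for:
  b=True, n=False, w=False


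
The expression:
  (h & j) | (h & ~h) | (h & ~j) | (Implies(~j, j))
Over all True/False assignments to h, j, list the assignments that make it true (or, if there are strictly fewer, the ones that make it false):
is false only for:
  h=False, j=False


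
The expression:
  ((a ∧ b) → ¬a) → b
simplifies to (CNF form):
b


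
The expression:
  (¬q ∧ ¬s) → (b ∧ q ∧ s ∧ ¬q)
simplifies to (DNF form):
q ∨ s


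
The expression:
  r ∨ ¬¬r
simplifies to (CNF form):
r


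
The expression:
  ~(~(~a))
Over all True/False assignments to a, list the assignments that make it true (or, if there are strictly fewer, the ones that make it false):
is true only for:
  a=False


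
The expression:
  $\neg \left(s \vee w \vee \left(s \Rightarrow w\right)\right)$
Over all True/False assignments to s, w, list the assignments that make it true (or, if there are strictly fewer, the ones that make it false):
is never true.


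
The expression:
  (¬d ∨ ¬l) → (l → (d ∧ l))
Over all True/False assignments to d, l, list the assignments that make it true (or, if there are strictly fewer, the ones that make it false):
is false only for:
  d=False, l=True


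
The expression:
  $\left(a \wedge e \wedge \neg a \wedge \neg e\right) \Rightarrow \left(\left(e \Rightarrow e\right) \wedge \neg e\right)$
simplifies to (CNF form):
$\text{True}$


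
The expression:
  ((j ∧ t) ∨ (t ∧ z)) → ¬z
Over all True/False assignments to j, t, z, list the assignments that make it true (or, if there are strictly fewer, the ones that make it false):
is false only for:
  j=False, t=True, z=True;
  j=True, t=True, z=True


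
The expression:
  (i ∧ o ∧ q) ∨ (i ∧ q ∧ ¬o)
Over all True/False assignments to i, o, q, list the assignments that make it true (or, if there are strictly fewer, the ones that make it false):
is true only for:
  i=True, o=False, q=True;
  i=True, o=True, q=True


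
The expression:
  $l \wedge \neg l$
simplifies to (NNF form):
$\text{False}$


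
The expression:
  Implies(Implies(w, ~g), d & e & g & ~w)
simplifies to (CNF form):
g & (d | w) & (e | w)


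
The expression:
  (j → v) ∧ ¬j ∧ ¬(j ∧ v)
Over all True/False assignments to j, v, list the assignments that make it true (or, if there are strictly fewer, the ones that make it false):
is true only for:
  j=False, v=False;
  j=False, v=True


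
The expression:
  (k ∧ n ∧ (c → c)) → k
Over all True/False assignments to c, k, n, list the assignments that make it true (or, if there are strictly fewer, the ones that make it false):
is always true.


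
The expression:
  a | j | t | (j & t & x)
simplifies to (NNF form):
a | j | t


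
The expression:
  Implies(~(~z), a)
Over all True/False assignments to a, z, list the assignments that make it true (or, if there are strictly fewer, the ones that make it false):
is false only for:
  a=False, z=True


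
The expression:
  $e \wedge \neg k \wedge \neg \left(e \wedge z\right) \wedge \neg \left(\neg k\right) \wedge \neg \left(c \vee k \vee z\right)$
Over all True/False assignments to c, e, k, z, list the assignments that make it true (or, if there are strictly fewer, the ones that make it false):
is never true.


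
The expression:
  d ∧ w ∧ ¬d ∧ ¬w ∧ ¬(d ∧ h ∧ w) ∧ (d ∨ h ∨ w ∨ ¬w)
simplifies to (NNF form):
False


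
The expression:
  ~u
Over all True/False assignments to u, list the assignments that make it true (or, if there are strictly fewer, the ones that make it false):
is true only for:
  u=False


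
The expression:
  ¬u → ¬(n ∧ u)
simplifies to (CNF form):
True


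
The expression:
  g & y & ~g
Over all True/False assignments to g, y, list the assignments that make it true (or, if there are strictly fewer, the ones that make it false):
is never true.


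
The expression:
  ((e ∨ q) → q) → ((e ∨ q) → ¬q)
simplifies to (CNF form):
¬q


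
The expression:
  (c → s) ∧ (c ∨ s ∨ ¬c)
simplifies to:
s ∨ ¬c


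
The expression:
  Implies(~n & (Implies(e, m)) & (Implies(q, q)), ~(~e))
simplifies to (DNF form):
e | n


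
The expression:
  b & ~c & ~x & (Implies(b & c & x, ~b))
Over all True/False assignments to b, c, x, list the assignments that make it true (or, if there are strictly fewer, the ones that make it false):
is true only for:
  b=True, c=False, x=False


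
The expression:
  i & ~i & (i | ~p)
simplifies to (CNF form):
False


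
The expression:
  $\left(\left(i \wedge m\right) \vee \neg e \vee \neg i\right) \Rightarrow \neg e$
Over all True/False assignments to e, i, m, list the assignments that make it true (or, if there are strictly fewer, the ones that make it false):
is false only for:
  e=True, i=False, m=False;
  e=True, i=False, m=True;
  e=True, i=True, m=True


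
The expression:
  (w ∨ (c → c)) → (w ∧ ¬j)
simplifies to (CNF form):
w ∧ ¬j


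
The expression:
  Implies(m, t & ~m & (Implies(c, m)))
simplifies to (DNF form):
~m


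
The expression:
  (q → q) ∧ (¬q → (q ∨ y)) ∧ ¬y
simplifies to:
q ∧ ¬y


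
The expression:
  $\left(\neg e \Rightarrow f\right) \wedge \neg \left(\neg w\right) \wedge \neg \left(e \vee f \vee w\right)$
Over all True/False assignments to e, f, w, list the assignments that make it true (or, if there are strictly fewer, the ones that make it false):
is never true.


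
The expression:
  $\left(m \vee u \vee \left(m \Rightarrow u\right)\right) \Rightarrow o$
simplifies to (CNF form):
$o$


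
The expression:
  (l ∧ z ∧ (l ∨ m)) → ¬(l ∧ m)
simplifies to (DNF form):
¬l ∨ ¬m ∨ ¬z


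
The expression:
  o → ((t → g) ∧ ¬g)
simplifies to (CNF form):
(¬g ∨ ¬o) ∧ (¬o ∨ ¬t)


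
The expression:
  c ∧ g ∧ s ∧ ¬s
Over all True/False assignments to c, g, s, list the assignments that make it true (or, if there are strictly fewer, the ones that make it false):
is never true.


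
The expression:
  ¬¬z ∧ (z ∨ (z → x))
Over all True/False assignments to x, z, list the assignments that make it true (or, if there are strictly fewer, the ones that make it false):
is true only for:
  x=False, z=True;
  x=True, z=True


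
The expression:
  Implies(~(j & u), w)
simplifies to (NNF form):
w | (j & u)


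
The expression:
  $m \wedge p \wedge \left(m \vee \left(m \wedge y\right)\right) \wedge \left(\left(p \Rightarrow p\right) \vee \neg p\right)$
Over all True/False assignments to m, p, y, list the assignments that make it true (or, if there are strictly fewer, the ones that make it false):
is true only for:
  m=True, p=True, y=False;
  m=True, p=True, y=True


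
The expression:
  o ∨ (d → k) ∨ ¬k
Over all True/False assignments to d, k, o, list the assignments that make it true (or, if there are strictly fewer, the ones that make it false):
is always true.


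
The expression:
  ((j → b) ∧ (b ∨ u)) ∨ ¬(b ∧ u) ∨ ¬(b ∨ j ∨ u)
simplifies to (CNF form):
True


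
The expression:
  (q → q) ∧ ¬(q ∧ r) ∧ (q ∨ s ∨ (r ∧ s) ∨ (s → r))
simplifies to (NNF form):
¬q ∨ ¬r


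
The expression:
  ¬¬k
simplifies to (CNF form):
k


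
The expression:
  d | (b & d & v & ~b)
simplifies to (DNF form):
d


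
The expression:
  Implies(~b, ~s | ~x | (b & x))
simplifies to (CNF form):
b | ~s | ~x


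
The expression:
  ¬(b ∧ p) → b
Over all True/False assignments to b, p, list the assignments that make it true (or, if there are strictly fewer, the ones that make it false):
is true only for:
  b=True, p=False;
  b=True, p=True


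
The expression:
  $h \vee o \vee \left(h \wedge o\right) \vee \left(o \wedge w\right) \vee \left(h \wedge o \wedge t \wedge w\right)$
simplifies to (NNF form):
$h \vee o$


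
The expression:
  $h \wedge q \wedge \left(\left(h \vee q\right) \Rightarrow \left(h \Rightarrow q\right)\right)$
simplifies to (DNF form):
$h \wedge q$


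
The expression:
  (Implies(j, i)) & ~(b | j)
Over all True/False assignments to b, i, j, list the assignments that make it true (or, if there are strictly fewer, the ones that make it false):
is true only for:
  b=False, i=False, j=False;
  b=False, i=True, j=False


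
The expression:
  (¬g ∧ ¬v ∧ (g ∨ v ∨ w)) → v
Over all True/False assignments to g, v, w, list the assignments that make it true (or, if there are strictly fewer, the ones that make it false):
is false only for:
  g=False, v=False, w=True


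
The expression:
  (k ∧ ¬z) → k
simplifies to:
True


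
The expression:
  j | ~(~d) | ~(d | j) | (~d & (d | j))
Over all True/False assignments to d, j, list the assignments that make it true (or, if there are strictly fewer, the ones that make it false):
is always true.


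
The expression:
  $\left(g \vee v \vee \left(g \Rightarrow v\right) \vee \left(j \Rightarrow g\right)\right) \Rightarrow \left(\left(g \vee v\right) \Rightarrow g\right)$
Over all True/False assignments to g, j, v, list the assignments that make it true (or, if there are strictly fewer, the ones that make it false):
is false only for:
  g=False, j=False, v=True;
  g=False, j=True, v=True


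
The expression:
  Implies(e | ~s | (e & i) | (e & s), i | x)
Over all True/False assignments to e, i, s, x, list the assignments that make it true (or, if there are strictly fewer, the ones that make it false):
is false only for:
  e=False, i=False, s=False, x=False;
  e=True, i=False, s=False, x=False;
  e=True, i=False, s=True, x=False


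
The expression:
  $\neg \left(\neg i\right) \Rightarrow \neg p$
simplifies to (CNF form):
$\neg i \vee \neg p$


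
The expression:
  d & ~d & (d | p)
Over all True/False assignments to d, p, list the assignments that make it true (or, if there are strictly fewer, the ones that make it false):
is never true.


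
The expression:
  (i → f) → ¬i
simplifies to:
¬f ∨ ¬i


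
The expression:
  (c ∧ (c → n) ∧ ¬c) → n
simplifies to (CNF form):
True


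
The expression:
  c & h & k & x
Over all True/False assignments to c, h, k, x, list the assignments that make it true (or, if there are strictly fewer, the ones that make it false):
is true only for:
  c=True, h=True, k=True, x=True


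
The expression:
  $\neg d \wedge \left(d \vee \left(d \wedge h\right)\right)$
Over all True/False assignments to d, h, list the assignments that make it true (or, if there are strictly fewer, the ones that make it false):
is never true.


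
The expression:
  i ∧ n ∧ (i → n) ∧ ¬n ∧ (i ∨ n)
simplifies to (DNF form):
False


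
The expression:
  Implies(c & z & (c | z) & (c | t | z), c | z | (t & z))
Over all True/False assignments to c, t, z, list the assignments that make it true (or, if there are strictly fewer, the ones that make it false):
is always true.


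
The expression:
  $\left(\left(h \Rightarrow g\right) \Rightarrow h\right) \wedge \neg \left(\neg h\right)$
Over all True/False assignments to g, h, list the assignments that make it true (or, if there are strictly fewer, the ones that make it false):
is true only for:
  g=False, h=True;
  g=True, h=True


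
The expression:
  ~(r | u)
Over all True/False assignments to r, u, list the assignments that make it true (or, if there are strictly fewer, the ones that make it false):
is true only for:
  r=False, u=False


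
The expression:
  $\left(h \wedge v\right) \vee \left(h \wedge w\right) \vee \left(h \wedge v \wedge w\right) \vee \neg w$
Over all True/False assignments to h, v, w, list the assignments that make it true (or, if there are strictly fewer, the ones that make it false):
is false only for:
  h=False, v=False, w=True;
  h=False, v=True, w=True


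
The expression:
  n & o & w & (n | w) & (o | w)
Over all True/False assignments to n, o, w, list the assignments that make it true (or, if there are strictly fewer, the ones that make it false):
is true only for:
  n=True, o=True, w=True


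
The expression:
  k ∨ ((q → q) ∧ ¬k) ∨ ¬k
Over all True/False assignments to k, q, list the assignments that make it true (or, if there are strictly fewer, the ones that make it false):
is always true.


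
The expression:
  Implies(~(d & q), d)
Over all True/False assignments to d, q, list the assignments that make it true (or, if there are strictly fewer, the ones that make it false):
is true only for:
  d=True, q=False;
  d=True, q=True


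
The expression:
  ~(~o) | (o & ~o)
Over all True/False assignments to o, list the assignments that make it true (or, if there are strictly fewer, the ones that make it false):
is true only for:
  o=True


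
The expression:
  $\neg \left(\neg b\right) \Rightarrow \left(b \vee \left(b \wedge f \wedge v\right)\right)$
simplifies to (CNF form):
$\text{True}$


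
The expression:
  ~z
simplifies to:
~z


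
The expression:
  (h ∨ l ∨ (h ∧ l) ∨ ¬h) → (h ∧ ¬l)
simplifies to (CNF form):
h ∧ ¬l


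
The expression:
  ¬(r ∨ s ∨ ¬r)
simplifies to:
False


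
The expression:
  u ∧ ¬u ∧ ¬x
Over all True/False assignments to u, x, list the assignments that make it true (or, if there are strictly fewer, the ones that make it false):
is never true.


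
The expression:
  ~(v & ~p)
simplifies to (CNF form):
p | ~v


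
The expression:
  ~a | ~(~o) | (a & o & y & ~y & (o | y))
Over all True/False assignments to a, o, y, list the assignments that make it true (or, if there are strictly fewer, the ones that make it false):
is false only for:
  a=True, o=False, y=False;
  a=True, o=False, y=True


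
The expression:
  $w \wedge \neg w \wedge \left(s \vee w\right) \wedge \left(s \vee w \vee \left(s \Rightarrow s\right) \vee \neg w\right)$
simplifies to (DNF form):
$\text{False}$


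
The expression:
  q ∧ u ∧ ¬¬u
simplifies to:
q ∧ u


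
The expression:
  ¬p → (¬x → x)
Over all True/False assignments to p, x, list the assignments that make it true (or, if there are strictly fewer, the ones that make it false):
is false only for:
  p=False, x=False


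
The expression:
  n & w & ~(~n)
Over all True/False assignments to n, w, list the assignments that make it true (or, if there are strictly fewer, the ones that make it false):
is true only for:
  n=True, w=True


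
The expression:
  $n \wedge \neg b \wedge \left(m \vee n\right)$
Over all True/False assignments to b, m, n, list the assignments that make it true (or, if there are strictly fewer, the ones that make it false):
is true only for:
  b=False, m=False, n=True;
  b=False, m=True, n=True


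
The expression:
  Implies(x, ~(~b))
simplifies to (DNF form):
b | ~x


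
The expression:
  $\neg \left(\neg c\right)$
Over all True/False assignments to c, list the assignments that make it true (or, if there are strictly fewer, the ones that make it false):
is true only for:
  c=True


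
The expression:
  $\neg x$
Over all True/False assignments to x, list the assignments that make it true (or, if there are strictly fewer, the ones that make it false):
is true only for:
  x=False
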